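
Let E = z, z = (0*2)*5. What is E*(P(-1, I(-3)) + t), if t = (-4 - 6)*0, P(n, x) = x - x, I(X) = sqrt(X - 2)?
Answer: 0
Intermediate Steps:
I(X) = sqrt(-2 + X)
P(n, x) = 0
z = 0 (z = 0*5 = 0)
E = 0
t = 0 (t = -10*0 = 0)
E*(P(-1, I(-3)) + t) = 0*(0 + 0) = 0*0 = 0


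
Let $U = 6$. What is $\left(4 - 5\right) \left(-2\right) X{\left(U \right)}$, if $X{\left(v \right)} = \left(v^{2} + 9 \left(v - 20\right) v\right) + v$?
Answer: $-1428$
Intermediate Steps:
$X{\left(v \right)} = v + v^{2} + v \left(-180 + 9 v\right)$ ($X{\left(v \right)} = \left(v^{2} + 9 \left(-20 + v\right) v\right) + v = \left(v^{2} + \left(-180 + 9 v\right) v\right) + v = \left(v^{2} + v \left(-180 + 9 v\right)\right) + v = v + v^{2} + v \left(-180 + 9 v\right)$)
$\left(4 - 5\right) \left(-2\right) X{\left(U \right)} = \left(4 - 5\right) \left(-2\right) 6 \left(-179 + 10 \cdot 6\right) = \left(-1\right) \left(-2\right) 6 \left(-179 + 60\right) = 2 \cdot 6 \left(-119\right) = 2 \left(-714\right) = -1428$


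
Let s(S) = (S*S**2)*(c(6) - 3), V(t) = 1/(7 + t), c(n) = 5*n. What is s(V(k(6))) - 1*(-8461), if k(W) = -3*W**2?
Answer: 8717376734/1030301 ≈ 8461.0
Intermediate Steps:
s(S) = 27*S**3 (s(S) = (S*S**2)*(5*6 - 3) = S**3*(30 - 3) = S**3*27 = 27*S**3)
s(V(k(6))) - 1*(-8461) = 27*(1/(7 - 3*6**2))**3 - 1*(-8461) = 27*(1/(7 - 3*36))**3 + 8461 = 27*(1/(7 - 108))**3 + 8461 = 27*(1/(-101))**3 + 8461 = 27*(-1/101)**3 + 8461 = 27*(-1/1030301) + 8461 = -27/1030301 + 8461 = 8717376734/1030301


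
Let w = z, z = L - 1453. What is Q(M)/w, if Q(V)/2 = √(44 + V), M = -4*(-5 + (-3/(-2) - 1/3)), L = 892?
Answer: -2*√534/1683 ≈ -0.027461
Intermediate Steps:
M = 46/3 (M = -4*(-5 + (-3*(-½) - 1*⅓)) = -4*(-5 + (3/2 - ⅓)) = -4*(-5 + 7/6) = -4*(-23/6) = 46/3 ≈ 15.333)
z = -561 (z = 892 - 1453 = -561)
w = -561
Q(V) = 2*√(44 + V)
Q(M)/w = (2*√(44 + 46/3))/(-561) = (2*√(178/3))*(-1/561) = (2*(√534/3))*(-1/561) = (2*√534/3)*(-1/561) = -2*√534/1683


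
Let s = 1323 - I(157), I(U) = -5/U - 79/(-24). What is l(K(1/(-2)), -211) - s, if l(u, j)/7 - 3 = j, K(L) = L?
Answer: -10458989/3768 ≈ -2775.7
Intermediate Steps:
I(U) = 79/24 - 5/U (I(U) = -5/U - 79*(-1/24) = -5/U + 79/24 = 79/24 - 5/U)
s = 4972781/3768 (s = 1323 - (79/24 - 5/157) = 1323 - 1*12283/3768 = 1323 - 12283/3768 = 4972781/3768 ≈ 1319.7)
l(u, j) = 21 + 7*j
l(K(1/(-2)), -211) - s = (21 + 7*(-211)) - 1*4972781/3768 = (21 - 1477) - 4972781/3768 = -1456 - 4972781/3768 = -10458989/3768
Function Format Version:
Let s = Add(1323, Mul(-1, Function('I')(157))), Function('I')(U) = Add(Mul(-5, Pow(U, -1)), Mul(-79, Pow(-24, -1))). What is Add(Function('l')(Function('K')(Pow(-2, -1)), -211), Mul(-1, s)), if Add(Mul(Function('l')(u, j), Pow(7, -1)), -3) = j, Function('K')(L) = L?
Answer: Rational(-10458989, 3768) ≈ -2775.7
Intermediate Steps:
Function('I')(U) = Add(Rational(79, 24), Mul(-5, Pow(U, -1))) (Function('I')(U) = Add(Mul(-5, Pow(U, -1)), Mul(-79, Rational(-1, 24))) = Add(Mul(-5, Pow(U, -1)), Rational(79, 24)) = Add(Rational(79, 24), Mul(-5, Pow(U, -1))))
s = Rational(4972781, 3768) (s = Add(1323, Mul(-1, Add(Rational(79, 24), Mul(-5, Pow(157, -1))))) = Add(1323, Mul(-1, Add(Rational(79, 24), Mul(-5, Rational(1, 157))))) = Add(1323, Mul(-1, Add(Rational(79, 24), Rational(-5, 157)))) = Add(1323, Mul(-1, Rational(12283, 3768))) = Add(1323, Rational(-12283, 3768)) = Rational(4972781, 3768) ≈ 1319.7)
Function('l')(u, j) = Add(21, Mul(7, j))
Add(Function('l')(Function('K')(Pow(-2, -1)), -211), Mul(-1, s)) = Add(Add(21, Mul(7, -211)), Mul(-1, Rational(4972781, 3768))) = Add(Add(21, -1477), Rational(-4972781, 3768)) = Add(-1456, Rational(-4972781, 3768)) = Rational(-10458989, 3768)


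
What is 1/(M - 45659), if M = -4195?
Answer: -1/49854 ≈ -2.0059e-5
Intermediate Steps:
1/(M - 45659) = 1/(-4195 - 45659) = 1/(-49854) = -1/49854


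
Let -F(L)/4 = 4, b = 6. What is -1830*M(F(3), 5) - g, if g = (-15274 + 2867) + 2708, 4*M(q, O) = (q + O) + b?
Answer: 23973/2 ≈ 11987.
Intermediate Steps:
F(L) = -16 (F(L) = -4*4 = -16)
M(q, O) = 3/2 + O/4 + q/4 (M(q, O) = ((q + O) + 6)/4 = ((O + q) + 6)/4 = (6 + O + q)/4 = 3/2 + O/4 + q/4)
g = -9699 (g = -12407 + 2708 = -9699)
-1830*M(F(3), 5) - g = -1830*(3/2 + (¼)*5 + (¼)*(-16)) - 1*(-9699) = -1830*(3/2 + 5/4 - 4) + 9699 = -1830*(-5/4) + 9699 = 4575/2 + 9699 = 23973/2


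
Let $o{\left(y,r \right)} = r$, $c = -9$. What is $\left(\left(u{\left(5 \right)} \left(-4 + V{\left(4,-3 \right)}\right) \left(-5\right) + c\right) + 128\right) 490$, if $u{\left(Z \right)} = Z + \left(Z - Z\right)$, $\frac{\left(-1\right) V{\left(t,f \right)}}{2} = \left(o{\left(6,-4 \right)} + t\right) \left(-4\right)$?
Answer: $107310$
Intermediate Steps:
$V{\left(t,f \right)} = -32 + 8 t$ ($V{\left(t,f \right)} = - 2 \left(-4 + t\right) \left(-4\right) = - 2 \left(16 - 4 t\right) = -32 + 8 t$)
$u{\left(Z \right)} = Z$ ($u{\left(Z \right)} = Z + 0 = Z$)
$\left(\left(u{\left(5 \right)} \left(-4 + V{\left(4,-3 \right)}\right) \left(-5\right) + c\right) + 128\right) 490 = \left(\left(5 \left(-4 + \left(-32 + 8 \cdot 4\right)\right) \left(-5\right) - 9\right) + 128\right) 490 = \left(\left(5 \left(-4 + \left(-32 + 32\right)\right) \left(-5\right) - 9\right) + 128\right) 490 = \left(\left(5 \left(-4 + 0\right) \left(-5\right) - 9\right) + 128\right) 490 = \left(\left(5 \left(\left(-4\right) \left(-5\right)\right) - 9\right) + 128\right) 490 = \left(\left(5 \cdot 20 - 9\right) + 128\right) 490 = \left(\left(100 - 9\right) + 128\right) 490 = \left(91 + 128\right) 490 = 219 \cdot 490 = 107310$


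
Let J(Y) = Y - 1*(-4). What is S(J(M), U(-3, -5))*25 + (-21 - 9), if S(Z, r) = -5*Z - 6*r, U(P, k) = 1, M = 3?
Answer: -1055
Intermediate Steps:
J(Y) = 4 + Y (J(Y) = Y + 4 = 4 + Y)
S(Z, r) = -6*r - 5*Z
S(J(M), U(-3, -5))*25 + (-21 - 9) = (-6*1 - 5*(4 + 3))*25 + (-21 - 9) = (-6 - 5*7)*25 - 30 = (-6 - 35)*25 - 30 = -41*25 - 30 = -1025 - 30 = -1055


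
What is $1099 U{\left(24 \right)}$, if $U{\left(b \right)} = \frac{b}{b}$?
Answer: $1099$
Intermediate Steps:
$U{\left(b \right)} = 1$
$1099 U{\left(24 \right)} = 1099 \cdot 1 = 1099$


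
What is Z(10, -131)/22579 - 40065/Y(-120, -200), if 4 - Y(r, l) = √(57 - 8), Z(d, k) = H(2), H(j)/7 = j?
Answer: 301542559/22579 ≈ 13355.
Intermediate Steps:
H(j) = 7*j
Z(d, k) = 14 (Z(d, k) = 7*2 = 14)
Y(r, l) = -3 (Y(r, l) = 4 - √(57 - 8) = 4 - √49 = 4 - 1*7 = 4 - 7 = -3)
Z(10, -131)/22579 - 40065/Y(-120, -200) = 14/22579 - 40065/(-3) = 14*(1/22579) - 40065*(-⅓) = 14/22579 + 13355 = 301542559/22579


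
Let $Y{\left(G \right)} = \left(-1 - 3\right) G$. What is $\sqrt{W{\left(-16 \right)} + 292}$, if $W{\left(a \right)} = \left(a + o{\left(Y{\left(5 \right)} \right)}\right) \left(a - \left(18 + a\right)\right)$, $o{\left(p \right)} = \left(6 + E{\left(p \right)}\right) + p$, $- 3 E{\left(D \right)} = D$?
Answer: $2 \sqrt{178} \approx 26.683$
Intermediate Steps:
$E{\left(D \right)} = - \frac{D}{3}$
$Y{\left(G \right)} = - 4 G$
$o{\left(p \right)} = 6 + \frac{2 p}{3}$ ($o{\left(p \right)} = \left(6 - \frac{p}{3}\right) + p = 6 + \frac{2 p}{3}$)
$W{\left(a \right)} = 132 - 18 a$ ($W{\left(a \right)} = \left(a + \left(6 + \frac{2 \left(\left(-4\right) 5\right)}{3}\right)\right) \left(a - \left(18 + a\right)\right) = \left(a + \left(6 + \frac{2}{3} \left(-20\right)\right)\right) \left(-18\right) = \left(a + \left(6 - \frac{40}{3}\right)\right) \left(-18\right) = \left(a - \frac{22}{3}\right) \left(-18\right) = \left(- \frac{22}{3} + a\right) \left(-18\right) = 132 - 18 a$)
$\sqrt{W{\left(-16 \right)} + 292} = \sqrt{\left(132 - -288\right) + 292} = \sqrt{\left(132 + 288\right) + 292} = \sqrt{420 + 292} = \sqrt{712} = 2 \sqrt{178}$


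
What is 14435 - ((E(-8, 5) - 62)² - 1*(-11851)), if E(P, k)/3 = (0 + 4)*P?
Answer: -22380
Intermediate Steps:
E(P, k) = 12*P (E(P, k) = 3*((0 + 4)*P) = 3*(4*P) = 12*P)
14435 - ((E(-8, 5) - 62)² - 1*(-11851)) = 14435 - ((12*(-8) - 62)² - 1*(-11851)) = 14435 - ((-96 - 62)² + 11851) = 14435 - ((-158)² + 11851) = 14435 - (24964 + 11851) = 14435 - 1*36815 = 14435 - 36815 = -22380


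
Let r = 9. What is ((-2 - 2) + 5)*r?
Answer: 9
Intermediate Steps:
((-2 - 2) + 5)*r = ((-2 - 2) + 5)*9 = (-4 + 5)*9 = 1*9 = 9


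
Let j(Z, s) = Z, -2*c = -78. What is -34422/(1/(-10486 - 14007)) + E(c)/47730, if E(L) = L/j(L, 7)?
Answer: 40241069735581/47730 ≈ 8.4310e+8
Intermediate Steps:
c = 39 (c = -½*(-78) = 39)
E(L) = 1 (E(L) = L/L = 1)
-34422/(1/(-10486 - 14007)) + E(c)/47730 = -34422/(1/(-10486 - 14007)) + 1/47730 = -34422/(1/(-24493)) + 1*(1/47730) = -34422/(-1/24493) + 1/47730 = -34422*(-24493) + 1/47730 = 843098046 + 1/47730 = 40241069735581/47730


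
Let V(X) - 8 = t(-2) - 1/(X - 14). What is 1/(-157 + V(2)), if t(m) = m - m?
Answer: -12/1787 ≈ -0.0067152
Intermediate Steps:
t(m) = 0
V(X) = 8 - 1/(-14 + X) (V(X) = 8 + (0 - 1/(X - 14)) = 8 + (0 - 1/(-14 + X)) = 8 - 1/(-14 + X))
1/(-157 + V(2)) = 1/(-157 + (-113 + 8*2)/(-14 + 2)) = 1/(-157 + (-113 + 16)/(-12)) = 1/(-157 - 1/12*(-97)) = 1/(-157 + 97/12) = 1/(-1787/12) = -12/1787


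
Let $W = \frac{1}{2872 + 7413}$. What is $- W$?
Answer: $- \frac{1}{10285} \approx -9.7229 \cdot 10^{-5}$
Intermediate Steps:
$W = \frac{1}{10285} \approx 9.7229 \cdot 10^{-5}$
$- W = \left(-1\right) \frac{1}{10285} = - \frac{1}{10285}$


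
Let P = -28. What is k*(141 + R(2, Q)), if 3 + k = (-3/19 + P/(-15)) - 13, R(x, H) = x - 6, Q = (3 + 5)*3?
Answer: -558001/285 ≈ -1957.9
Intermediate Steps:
Q = 24 (Q = 8*3 = 24)
R(x, H) = -6 + x
k = -4073/285 (k = -3 + ((-3/19 - 28/(-15)) - 13) = -3 + ((-3*1/19 - 28*(-1/15)) - 13) = -3 + ((-3/19 + 28/15) - 13) = -3 + (487/285 - 13) = -3 - 3218/285 = -4073/285 ≈ -14.291)
k*(141 + R(2, Q)) = -4073*(141 + (-6 + 2))/285 = -4073*(141 - 4)/285 = -4073/285*137 = -558001/285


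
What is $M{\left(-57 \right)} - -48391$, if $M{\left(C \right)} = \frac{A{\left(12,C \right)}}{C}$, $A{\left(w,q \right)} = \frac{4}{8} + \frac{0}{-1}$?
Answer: $\frac{5516573}{114} \approx 48391.0$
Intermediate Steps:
$A{\left(w,q \right)} = \frac{1}{2}$ ($A{\left(w,q \right)} = 4 \cdot \frac{1}{8} + 0 \left(-1\right) = \frac{1}{2} + 0 = \frac{1}{2}$)
$M{\left(C \right)} = \frac{1}{2 C}$
$M{\left(-57 \right)} - -48391 = \frac{1}{2 \left(-57\right)} - -48391 = \frac{1}{2} \left(- \frac{1}{57}\right) + 48391 = - \frac{1}{114} + 48391 = \frac{5516573}{114}$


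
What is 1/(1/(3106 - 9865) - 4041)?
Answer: -6759/27313120 ≈ -0.00024746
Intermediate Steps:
1/(1/(3106 - 9865) - 4041) = 1/(1/(-6759) - 4041) = 1/(-1/6759 - 4041) = 1/(-27313120/6759) = -6759/27313120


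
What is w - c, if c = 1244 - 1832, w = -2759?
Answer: -2171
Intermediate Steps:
c = -588
w - c = -2759 - 1*(-588) = -2759 + 588 = -2171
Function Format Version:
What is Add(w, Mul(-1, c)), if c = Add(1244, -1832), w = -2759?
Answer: -2171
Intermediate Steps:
c = -588
Add(w, Mul(-1, c)) = Add(-2759, Mul(-1, -588)) = Add(-2759, 588) = -2171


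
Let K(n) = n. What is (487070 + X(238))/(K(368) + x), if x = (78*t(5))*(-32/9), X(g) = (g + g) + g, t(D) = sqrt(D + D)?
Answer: -12621411/44558 - 4755894*sqrt(10)/22279 ≈ -958.31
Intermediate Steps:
t(D) = sqrt(2)*sqrt(D) (t(D) = sqrt(2*D) = sqrt(2)*sqrt(D))
X(g) = 3*g (X(g) = 2*g + g = 3*g)
x = -832*sqrt(10)/3 (x = (78*(sqrt(2)*sqrt(5)))*(-32/9) = (78*sqrt(10))*(-32*1/9) = (78*sqrt(10))*(-32/9) = -832*sqrt(10)/3 ≈ -877.00)
(487070 + X(238))/(K(368) + x) = (487070 + 3*238)/(368 - 832*sqrt(10)/3) = (487070 + 714)/(368 - 832*sqrt(10)/3) = 487784/(368 - 832*sqrt(10)/3)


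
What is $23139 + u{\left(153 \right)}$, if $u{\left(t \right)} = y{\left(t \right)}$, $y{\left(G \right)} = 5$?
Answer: $23144$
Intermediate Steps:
$u{\left(t \right)} = 5$
$23139 + u{\left(153 \right)} = 23139 + 5 = 23144$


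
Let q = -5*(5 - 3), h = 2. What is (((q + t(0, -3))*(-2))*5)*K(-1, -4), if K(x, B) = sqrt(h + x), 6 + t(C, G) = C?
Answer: 160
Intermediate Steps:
t(C, G) = -6 + C
K(x, B) = sqrt(2 + x)
q = -10 (q = -5*2 = -10)
(((q + t(0, -3))*(-2))*5)*K(-1, -4) = (((-10 + (-6 + 0))*(-2))*5)*sqrt(2 - 1) = (((-10 - 6)*(-2))*5)*sqrt(1) = (-16*(-2)*5)*1 = (32*5)*1 = 160*1 = 160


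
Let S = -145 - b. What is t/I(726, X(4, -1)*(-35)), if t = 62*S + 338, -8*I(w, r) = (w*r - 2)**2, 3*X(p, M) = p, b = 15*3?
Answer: 7628/95665827 ≈ 7.9736e-5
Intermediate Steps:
b = 45
X(p, M) = p/3
I(w, r) = -(-2 + r*w)**2/8 (I(w, r) = -(w*r - 2)**2/8 = -(r*w - 2)**2/8 = -(-2 + r*w)**2/8)
S = -190 (S = -145 - 1*45 = -145 - 45 = -190)
t = -11442 (t = 62*(-190) + 338 = -11780 + 338 = -11442)
t/I(726, X(4, -1)*(-35)) = -11442*(-8/(-2 + (((1/3)*4)*(-35))*726)**2) = -11442*(-8/(-2 + ((4/3)*(-35))*726)**2) = -11442*(-8/(-2 - 140/3*726)**2) = -11442*(-8/(-2 - 33880)**2) = -11442/((-1/8*(-33882)**2)) = -11442/((-1/8*1147989924)) = -11442/(-286997481/2) = -11442*(-2/286997481) = 7628/95665827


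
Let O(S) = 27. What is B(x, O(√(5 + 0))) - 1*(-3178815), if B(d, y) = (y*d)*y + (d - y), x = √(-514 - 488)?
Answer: 3178788 + 730*I*√1002 ≈ 3.1788e+6 + 23108.0*I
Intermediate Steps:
x = I*√1002 (x = √(-1002) = I*√1002 ≈ 31.654*I)
B(d, y) = d - y + d*y² (B(d, y) = (d*y)*y + (d - y) = d*y² + (d - y) = d - y + d*y²)
B(x, O(√(5 + 0))) - 1*(-3178815) = (I*√1002 - 1*27 + (I*√1002)*27²) - 1*(-3178815) = (I*√1002 - 27 + (I*√1002)*729) + 3178815 = (I*√1002 - 27 + 729*I*√1002) + 3178815 = (-27 + 730*I*√1002) + 3178815 = 3178788 + 730*I*√1002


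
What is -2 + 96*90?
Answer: 8638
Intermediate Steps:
-2 + 96*90 = -2 + 8640 = 8638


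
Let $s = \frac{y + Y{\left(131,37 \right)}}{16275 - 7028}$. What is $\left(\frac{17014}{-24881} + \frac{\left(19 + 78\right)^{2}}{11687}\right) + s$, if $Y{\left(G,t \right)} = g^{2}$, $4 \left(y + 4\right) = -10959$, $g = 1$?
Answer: $- \frac{1885896819369}{10755527728036} \approx -0.17534$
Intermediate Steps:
$y = - \frac{10975}{4}$ ($y = -4 + \frac{1}{4} \left(-10959\right) = -4 - \frac{10959}{4} = - \frac{10975}{4} \approx -2743.8$)
$Y{\left(G,t \right)} = 1$ ($Y{\left(G,t \right)} = 1^{2} = 1$)
$s = - \frac{10971}{36988}$ ($s = \frac{- \frac{10975}{4} + 1}{16275 - 7028} = - \frac{10971}{4 \cdot 9247} = \left(- \frac{10971}{4}\right) \frac{1}{9247} = - \frac{10971}{36988} \approx -0.29661$)
$\left(\frac{17014}{-24881} + \frac{\left(19 + 78\right)^{2}}{11687}\right) + s = \left(\frac{17014}{-24881} + \frac{\left(19 + 78\right)^{2}}{11687}\right) - \frac{10971}{36988} = \left(17014 \left(- \frac{1}{24881}\right) + 97^{2} \cdot \frac{1}{11687}\right) - \frac{10971}{36988} = \left(- \frac{17014}{24881} + 9409 \cdot \frac{1}{11687}\right) - \frac{10971}{36988} = \left(- \frac{17014}{24881} + \frac{9409}{11687}\right) - \frac{10971}{36988} = \frac{35262711}{290784247} - \frac{10971}{36988} = - \frac{1885896819369}{10755527728036}$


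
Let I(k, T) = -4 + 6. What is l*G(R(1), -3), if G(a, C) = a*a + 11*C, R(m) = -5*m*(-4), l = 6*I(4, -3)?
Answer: 4404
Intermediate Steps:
I(k, T) = 2
l = 12 (l = 6*2 = 12)
R(m) = 20*m
G(a, C) = a**2 + 11*C
l*G(R(1), -3) = 12*((20*1)**2 + 11*(-3)) = 12*(20**2 - 33) = 12*(400 - 33) = 12*367 = 4404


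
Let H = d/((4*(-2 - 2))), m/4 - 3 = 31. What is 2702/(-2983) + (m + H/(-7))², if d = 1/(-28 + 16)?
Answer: 99656030920615/5388300288 ≈ 18495.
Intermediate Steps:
m = 136 (m = 12 + 4*31 = 12 + 124 = 136)
d = -1/12 (d = 1/(-12) = -1/12 ≈ -0.083333)
H = 1/192 (H = -1/(4*(-2 - 2))/12 = -1/(12*(4*(-4))) = -1/12/(-16) = -1/12*(-1/16) = 1/192 ≈ 0.0052083)
2702/(-2983) + (m + H/(-7))² = 2702/(-2983) + (136 + (1/192)/(-7))² = 2702*(-1/2983) + (136 + (1/192)*(-⅐))² = -2702/2983 + (136 - 1/1344)² = -2702/2983 + (182783/1344)² = -2702/2983 + 33409625089/1806336 = 99656030920615/5388300288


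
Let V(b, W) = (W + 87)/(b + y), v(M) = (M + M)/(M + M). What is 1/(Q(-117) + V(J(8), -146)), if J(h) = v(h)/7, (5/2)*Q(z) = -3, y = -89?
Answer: -3110/1667 ≈ -1.8656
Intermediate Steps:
v(M) = 1 (v(M) = (2*M)/((2*M)) = (2*M)*(1/(2*M)) = 1)
Q(z) = -6/5 (Q(z) = (⅖)*(-3) = -6/5)
J(h) = ⅐ (J(h) = 1/7 = 1*(⅐) = ⅐)
V(b, W) = (87 + W)/(-89 + b) (V(b, W) = (W + 87)/(b - 89) = (87 + W)/(-89 + b))
1/(Q(-117) + V(J(8), -146)) = 1/(-6/5 + (87 - 146)/(-89 + ⅐)) = 1/(-6/5 - 59/(-622/7)) = 1/(-6/5 - 7/622*(-59)) = 1/(-6/5 + 413/622) = 1/(-1667/3110) = -3110/1667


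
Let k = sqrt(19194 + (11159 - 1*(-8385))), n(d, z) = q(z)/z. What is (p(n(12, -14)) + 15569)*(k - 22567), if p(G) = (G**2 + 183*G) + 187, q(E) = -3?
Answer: -69864520857/196 + 3095871*sqrt(38738)/196 ≈ -3.5334e+8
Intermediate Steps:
n(d, z) = -3/z
p(G) = 187 + G**2 + 183*G
k = sqrt(38738) (k = sqrt(19194 + (11159 + 8385)) = sqrt(19194 + 19544) = sqrt(38738) ≈ 196.82)
(p(n(12, -14)) + 15569)*(k - 22567) = ((187 + (-3/(-14))**2 + 183*(-3/(-14))) + 15569)*(sqrt(38738) - 22567) = ((187 + (-3*(-1/14))**2 + 183*(-3*(-1/14))) + 15569)*(-22567 + sqrt(38738)) = ((187 + (3/14)**2 + 183*(3/14)) + 15569)*(-22567 + sqrt(38738)) = ((187 + 9/196 + 549/14) + 15569)*(-22567 + sqrt(38738)) = (44347/196 + 15569)*(-22567 + sqrt(38738)) = 3095871*(-22567 + sqrt(38738))/196 = -69864520857/196 + 3095871*sqrt(38738)/196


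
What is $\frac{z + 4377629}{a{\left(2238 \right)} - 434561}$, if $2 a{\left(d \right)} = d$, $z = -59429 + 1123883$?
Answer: $- \frac{5442083}{433442} \approx -12.556$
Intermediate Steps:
$z = 1064454$
$a{\left(d \right)} = \frac{d}{2}$
$\frac{z + 4377629}{a{\left(2238 \right)} - 434561} = \frac{1064454 + 4377629}{\frac{1}{2} \cdot 2238 - 434561} = \frac{5442083}{1119 - 434561} = \frac{5442083}{-433442} = 5442083 \left(- \frac{1}{433442}\right) = - \frac{5442083}{433442}$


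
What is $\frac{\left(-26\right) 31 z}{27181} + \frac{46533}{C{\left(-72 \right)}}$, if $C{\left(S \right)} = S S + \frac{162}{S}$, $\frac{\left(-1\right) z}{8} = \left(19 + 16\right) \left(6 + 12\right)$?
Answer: $\frac{4250347732}{26827647} \approx 158.43$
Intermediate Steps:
$z = -5040$ ($z = - 8 \left(19 + 16\right) \left(6 + 12\right) = - 8 \cdot 35 \cdot 18 = \left(-8\right) 630 = -5040$)
$C{\left(S \right)} = S^{2} + \frac{162}{S}$
$\frac{\left(-26\right) 31 z}{27181} + \frac{46533}{C{\left(-72 \right)}} = \frac{\left(-26\right) 31 \left(-5040\right)}{27181} + \frac{46533}{\frac{1}{-72} \left(162 + \left(-72\right)^{3}\right)} = \left(-806\right) \left(-5040\right) \frac{1}{27181} + \frac{46533}{\left(- \frac{1}{72}\right) \left(162 - 373248\right)} = 4062240 \cdot \frac{1}{27181} + \frac{46533}{\left(- \frac{1}{72}\right) \left(-373086\right)} = \frac{580320}{3883} + \frac{46533}{\frac{20727}{4}} = \frac{580320}{3883} + 46533 \cdot \frac{4}{20727} = \frac{580320}{3883} + \frac{62044}{6909} = \frac{4250347732}{26827647}$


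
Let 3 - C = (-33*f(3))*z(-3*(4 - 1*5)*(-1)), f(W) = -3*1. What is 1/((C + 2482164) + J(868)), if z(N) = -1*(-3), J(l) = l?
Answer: 1/2482738 ≈ 4.0278e-7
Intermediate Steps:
f(W) = -3
z(N) = 3
C = -294 (C = 3 - (-33*(-3))*3 = 3 - 99*3 = 3 - 1*297 = 3 - 297 = -294)
1/((C + 2482164) + J(868)) = 1/((-294 + 2482164) + 868) = 1/(2481870 + 868) = 1/2482738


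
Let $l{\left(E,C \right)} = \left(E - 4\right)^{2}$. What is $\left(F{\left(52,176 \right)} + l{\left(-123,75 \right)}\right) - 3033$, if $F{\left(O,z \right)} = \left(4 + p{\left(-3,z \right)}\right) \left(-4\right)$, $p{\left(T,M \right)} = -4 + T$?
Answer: $13108$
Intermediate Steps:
$F{\left(O,z \right)} = 12$ ($F{\left(O,z \right)} = \left(4 - 7\right) \left(-4\right) = \left(-3\right) \left(-4\right) = 12$)
$l{\left(E,C \right)} = \left(-4 + E\right)^{2}$
$\left(F{\left(52,176 \right)} + l{\left(-123,75 \right)}\right) - 3033 = \left(12 + \left(-4 - 123\right)^{2}\right) - 3033 = \left(12 + \left(-127\right)^{2}\right) - 3033 = \left(12 + 16129\right) - 3033 = 16141 - 3033 = 13108$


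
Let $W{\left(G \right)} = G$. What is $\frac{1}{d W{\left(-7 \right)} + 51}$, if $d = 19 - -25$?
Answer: $- \frac{1}{257} \approx -0.0038911$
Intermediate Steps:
$d = 44$ ($d = 19 + 25 = 44$)
$\frac{1}{d W{\left(-7 \right)} + 51} = \frac{1}{44 \left(-7\right) + 51} = \frac{1}{-308 + 51} = \frac{1}{-257} = - \frac{1}{257}$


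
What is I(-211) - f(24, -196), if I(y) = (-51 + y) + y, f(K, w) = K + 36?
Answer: -533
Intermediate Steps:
f(K, w) = 36 + K
I(y) = -51 + 2*y
I(-211) - f(24, -196) = (-51 + 2*(-211)) - (36 + 24) = (-51 - 422) - 1*60 = -473 - 60 = -533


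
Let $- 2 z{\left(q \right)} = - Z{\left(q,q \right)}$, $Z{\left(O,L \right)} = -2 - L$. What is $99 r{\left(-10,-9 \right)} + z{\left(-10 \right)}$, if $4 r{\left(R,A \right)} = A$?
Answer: $- \frac{875}{4} \approx -218.75$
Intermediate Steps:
$r{\left(R,A \right)} = \frac{A}{4}$
$z{\left(q \right)} = -1 - \frac{q}{2}$ ($z{\left(q \right)} = - \frac{\left(-1\right) \left(-2 - q\right)}{2} = - \frac{2 + q}{2} = -1 - \frac{q}{2}$)
$99 r{\left(-10,-9 \right)} + z{\left(-10 \right)} = 99 \cdot \frac{1}{4} \left(-9\right) - -4 = 99 \left(- \frac{9}{4}\right) + \left(-1 + 5\right) = - \frac{891}{4} + 4 = - \frac{875}{4}$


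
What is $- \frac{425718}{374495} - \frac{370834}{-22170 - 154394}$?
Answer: $\frac{31854502939}{33061167590} \approx 0.9635$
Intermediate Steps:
$- \frac{425718}{374495} - \frac{370834}{-22170 - 154394} = \left(-425718\right) \frac{1}{374495} - \frac{370834}{-22170 - 154394} = - \frac{425718}{374495} - \frac{370834}{-176564} = - \frac{425718}{374495} - - \frac{185417}{88282} = - \frac{425718}{374495} + \frac{185417}{88282} = \frac{31854502939}{33061167590}$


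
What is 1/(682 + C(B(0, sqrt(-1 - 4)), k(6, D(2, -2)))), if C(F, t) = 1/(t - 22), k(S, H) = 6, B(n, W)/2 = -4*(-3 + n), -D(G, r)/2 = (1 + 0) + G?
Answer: 16/10911 ≈ 0.0014664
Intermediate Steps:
D(G, r) = -2 - 2*G (D(G, r) = -2*((1 + 0) + G) = -2*(1 + G) = -2 - 2*G)
B(n, W) = 24 - 8*n (B(n, W) = 2*(-4*(-3 + n)) = 2*(12 - 4*n) = 24 - 8*n)
C(F, t) = 1/(-22 + t)
1/(682 + C(B(0, sqrt(-1 - 4)), k(6, D(2, -2)))) = 1/(682 + 1/(-22 + 6)) = 1/(682 + 1/(-16)) = 1/(682 - 1/16) = 1/(10911/16) = 16/10911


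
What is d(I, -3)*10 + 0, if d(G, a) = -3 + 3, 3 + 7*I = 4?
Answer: 0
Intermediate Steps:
I = ⅐ (I = -3/7 + (⅐)*4 = -3/7 + 4/7 = ⅐ ≈ 0.14286)
d(G, a) = 0
d(I, -3)*10 + 0 = 0*10 + 0 = 0 + 0 = 0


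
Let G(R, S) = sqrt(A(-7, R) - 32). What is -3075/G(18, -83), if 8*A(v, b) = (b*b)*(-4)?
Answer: 3075*I*sqrt(194)/194 ≈ 220.77*I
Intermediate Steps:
A(v, b) = -b**2/2 (A(v, b) = ((b*b)*(-4))/8 = (b**2*(-4))/8 = (-4*b**2)/8 = -b**2/2)
G(R, S) = sqrt(-32 - R**2/2) (G(R, S) = sqrt(-R**2/2 - 32) = sqrt(-32 - R**2/2))
-3075/G(18, -83) = -3075*2/sqrt(-128 - 2*18**2) = -3075*2/sqrt(-128 - 2*324) = -3075*2/sqrt(-128 - 648) = -3075*(-I*sqrt(194)/194) = -(-3075)*I*sqrt(194)/194 = 3075*I*sqrt(194)/194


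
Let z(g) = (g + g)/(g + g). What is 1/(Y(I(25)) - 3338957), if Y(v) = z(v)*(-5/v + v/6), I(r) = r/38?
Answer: -1140/3806419519 ≈ -2.9949e-7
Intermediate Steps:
z(g) = 1 (z(g) = (2*g)/((2*g)) = (2*g)*(1/(2*g)) = 1)
I(r) = r/38 (I(r) = r*(1/38) = r/38)
Y(v) = -5/v + v/6 (Y(v) = 1*(-5/v + v/6) = -5/v + v/6)
1/(Y(I(25)) - 3338957) = 1/((-5/((1/38)*25) + ((1/38)*25)/6) - 3338957) = 1/((-5/25/38 + (⅙)*(25/38)) - 3338957) = 1/((-5*38/25 + 25/228) - 3338957) = 1/((-38/5 + 25/228) - 3338957) = 1/(-8539/1140 - 3338957) = 1/(-3806419519/1140) = -1140/3806419519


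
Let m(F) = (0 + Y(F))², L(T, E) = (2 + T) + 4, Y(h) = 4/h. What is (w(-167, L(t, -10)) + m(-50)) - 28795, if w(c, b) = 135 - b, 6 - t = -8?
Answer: -17924996/625 ≈ -28680.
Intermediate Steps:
t = 14 (t = 6 - 1*(-8) = 6 + 8 = 14)
L(T, E) = 6 + T
m(F) = 16/F² (m(F) = (0 + 4/F)² = (4/F)² = 16/F²)
(w(-167, L(t, -10)) + m(-50)) - 28795 = ((135 - (6 + 14)) + 16/(-50)²) - 28795 = ((135 - 1*20) + 16*(1/2500)) - 28795 = ((135 - 20) + 4/625) - 28795 = (115 + 4/625) - 28795 = 71879/625 - 28795 = -17924996/625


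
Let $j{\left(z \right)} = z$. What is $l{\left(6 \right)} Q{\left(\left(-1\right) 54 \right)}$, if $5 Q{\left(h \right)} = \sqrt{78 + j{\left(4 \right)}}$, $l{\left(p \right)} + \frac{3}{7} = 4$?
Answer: $\frac{5 \sqrt{82}}{7} \approx 6.4681$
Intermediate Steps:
$l{\left(p \right)} = \frac{25}{7}$ ($l{\left(p \right)} = - \frac{3}{7} + 4 = \frac{25}{7}$)
$Q{\left(h \right)} = \frac{\sqrt{82}}{5}$ ($Q{\left(h \right)} = \frac{\sqrt{78 + 4}}{5} = \frac{\sqrt{82}}{5}$)
$l{\left(6 \right)} Q{\left(\left(-1\right) 54 \right)} = \frac{25 \frac{\sqrt{82}}{5}}{7} = \frac{5 \sqrt{82}}{7}$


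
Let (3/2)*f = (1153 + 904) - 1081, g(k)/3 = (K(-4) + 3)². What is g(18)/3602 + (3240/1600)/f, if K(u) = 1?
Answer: 2311563/140622080 ≈ 0.016438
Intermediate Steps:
g(k) = 48 (g(k) = 3*(1 + 3)² = 3*4² = 3*16 = 48)
f = 1952/3 (f = 2*((1153 + 904) - 1081)/3 = 2*(2057 - 1081)/3 = (⅔)*976 = 1952/3 ≈ 650.67)
g(18)/3602 + (3240/1600)/f = 48/3602 + (3240/1600)/(1952/3) = 48*(1/3602) + (3240*(1/1600))*(3/1952) = 24/1801 + (81/40)*(3/1952) = 24/1801 + 243/78080 = 2311563/140622080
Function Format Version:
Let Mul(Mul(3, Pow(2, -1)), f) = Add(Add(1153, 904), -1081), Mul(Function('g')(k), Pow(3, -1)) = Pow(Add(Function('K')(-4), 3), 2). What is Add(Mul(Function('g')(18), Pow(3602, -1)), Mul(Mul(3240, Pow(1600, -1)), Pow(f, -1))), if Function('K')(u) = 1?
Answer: Rational(2311563, 140622080) ≈ 0.016438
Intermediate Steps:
Function('g')(k) = 48 (Function('g')(k) = Mul(3, Pow(Add(1, 3), 2)) = Mul(3, Pow(4, 2)) = Mul(3, 16) = 48)
f = Rational(1952, 3) (f = Mul(Rational(2, 3), Add(Add(1153, 904), -1081)) = Mul(Rational(2, 3), Add(2057, -1081)) = Mul(Rational(2, 3), 976) = Rational(1952, 3) ≈ 650.67)
Add(Mul(Function('g')(18), Pow(3602, -1)), Mul(Mul(3240, Pow(1600, -1)), Pow(f, -1))) = Add(Mul(48, Pow(3602, -1)), Mul(Mul(3240, Pow(1600, -1)), Pow(Rational(1952, 3), -1))) = Add(Mul(48, Rational(1, 3602)), Mul(Mul(3240, Rational(1, 1600)), Rational(3, 1952))) = Add(Rational(24, 1801), Mul(Rational(81, 40), Rational(3, 1952))) = Add(Rational(24, 1801), Rational(243, 78080)) = Rational(2311563, 140622080)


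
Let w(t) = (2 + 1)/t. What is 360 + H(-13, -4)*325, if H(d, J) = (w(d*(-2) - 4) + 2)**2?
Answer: 892165/484 ≈ 1843.3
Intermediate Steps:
w(t) = 3/t
H(d, J) = (2 + 3/(-4 - 2*d))**2 (H(d, J) = (3/(d*(-2) - 4) + 2)**2 = (3/(-2*d - 4) + 2)**2 = (3/(-4 - 2*d) + 2)**2 = (2 + 3/(-4 - 2*d))**2)
360 + H(-13, -4)*325 = 360 + ((5 + 4*(-13))**2/(4*(2 - 13)**2))*325 = 360 + ((1/4)*(5 - 52)**2/(-11)**2)*325 = 360 + ((1/4)*(1/121)*(-47)**2)*325 = 360 + ((1/4)*(1/121)*2209)*325 = 360 + (2209/484)*325 = 360 + 717925/484 = 892165/484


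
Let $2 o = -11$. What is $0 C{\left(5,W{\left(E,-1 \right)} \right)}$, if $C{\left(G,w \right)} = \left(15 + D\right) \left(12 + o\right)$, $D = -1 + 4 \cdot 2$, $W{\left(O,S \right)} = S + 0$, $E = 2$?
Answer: $0$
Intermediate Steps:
$o = - \frac{11}{2}$ ($o = \frac{1}{2} \left(-11\right) = - \frac{11}{2} \approx -5.5$)
$W{\left(O,S \right)} = S$
$D = 7$ ($D = -1 + 8 = 7$)
$C{\left(G,w \right)} = 143$ ($C{\left(G,w \right)} = \left(15 + 7\right) \left(12 - \frac{11}{2}\right) = 22 \cdot \frac{13}{2} = 143$)
$0 C{\left(5,W{\left(E,-1 \right)} \right)} = 0 \cdot 143 = 0$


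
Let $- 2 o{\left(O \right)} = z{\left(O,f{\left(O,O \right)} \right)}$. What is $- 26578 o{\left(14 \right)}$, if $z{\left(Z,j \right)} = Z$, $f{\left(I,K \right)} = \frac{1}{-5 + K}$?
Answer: $186046$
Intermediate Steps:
$o{\left(O \right)} = - \frac{O}{2}$
$- 26578 o{\left(14 \right)} = - 26578 \left(\left(- \frac{1}{2}\right) 14\right) = \left(-26578\right) \left(-7\right) = 186046$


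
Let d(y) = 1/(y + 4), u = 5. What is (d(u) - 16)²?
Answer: 20449/81 ≈ 252.46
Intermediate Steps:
d(y) = 1/(4 + y)
(d(u) - 16)² = (1/(4 + 5) - 16)² = (1/9 - 16)² = (⅑ - 16)² = (-143/9)² = 20449/81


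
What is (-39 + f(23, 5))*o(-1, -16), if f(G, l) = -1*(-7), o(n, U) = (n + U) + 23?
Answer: -192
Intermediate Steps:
o(n, U) = 23 + U + n (o(n, U) = (U + n) + 23 = 23 + U + n)
f(G, l) = 7
(-39 + f(23, 5))*o(-1, -16) = (-39 + 7)*(23 - 16 - 1) = -32*6 = -192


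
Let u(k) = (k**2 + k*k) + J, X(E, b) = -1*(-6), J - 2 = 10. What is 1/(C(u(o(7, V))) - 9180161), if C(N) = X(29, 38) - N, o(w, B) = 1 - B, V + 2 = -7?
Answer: -1/9180367 ≈ -1.0893e-7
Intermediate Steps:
V = -9 (V = -2 - 7 = -9)
J = 12 (J = 2 + 10 = 12)
X(E, b) = 6
u(k) = 12 + 2*k**2 (u(k) = (k**2 + k*k) + 12 = (k**2 + k**2) + 12 = 2*k**2 + 12 = 12 + 2*k**2)
C(N) = 6 - N
1/(C(u(o(7, V))) - 9180161) = 1/((6 - (12 + 2*(1 - 1*(-9))**2)) - 9180161) = 1/((6 - (12 + 2*(1 + 9)**2)) - 9180161) = 1/((6 - (12 + 2*10**2)) - 9180161) = 1/((6 - (12 + 2*100)) - 9180161) = 1/((6 - (12 + 200)) - 9180161) = 1/((6 - 1*212) - 9180161) = 1/((6 - 212) - 9180161) = 1/(-206 - 9180161) = 1/(-9180367) = -1/9180367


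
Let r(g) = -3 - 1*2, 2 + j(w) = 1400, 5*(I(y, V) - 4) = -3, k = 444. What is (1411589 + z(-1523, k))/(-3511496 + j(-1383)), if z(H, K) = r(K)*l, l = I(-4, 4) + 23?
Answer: -1411457/3510098 ≈ -0.40211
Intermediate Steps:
I(y, V) = 17/5 (I(y, V) = 4 + (⅕)*(-3) = 4 - ⅗ = 17/5)
j(w) = 1398 (j(w) = -2 + 1400 = 1398)
r(g) = -5 (r(g) = -3 - 2 = -5)
l = 132/5 (l = 17/5 + 23 = 132/5 ≈ 26.400)
z(H, K) = -132 (z(H, K) = -5*132/5 = -132)
(1411589 + z(-1523, k))/(-3511496 + j(-1383)) = (1411589 - 132)/(-3511496 + 1398) = 1411457/(-3510098) = 1411457*(-1/3510098) = -1411457/3510098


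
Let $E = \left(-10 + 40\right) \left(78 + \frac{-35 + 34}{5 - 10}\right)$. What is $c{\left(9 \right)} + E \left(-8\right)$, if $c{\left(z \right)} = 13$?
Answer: $-18755$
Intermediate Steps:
$E = 2346$ ($E = 30 \left(78 - \frac{1}{-5}\right) = 30 \left(78 - - \frac{1}{5}\right) = 30 \left(78 + \frac{1}{5}\right) = 30 \cdot \frac{391}{5} = 2346$)
$c{\left(9 \right)} + E \left(-8\right) = 13 + 2346 \left(-8\right) = 13 - 18768 = -18755$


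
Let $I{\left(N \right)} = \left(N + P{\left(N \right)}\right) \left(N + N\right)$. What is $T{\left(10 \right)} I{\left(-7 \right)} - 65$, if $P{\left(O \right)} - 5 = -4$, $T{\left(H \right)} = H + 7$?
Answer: $1363$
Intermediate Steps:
$T{\left(H \right)} = 7 + H$
$P{\left(O \right)} = 1$ ($P{\left(O \right)} = 5 - 4 = 1$)
$I{\left(N \right)} = 2 N \left(1 + N\right)$ ($I{\left(N \right)} = \left(N + 1\right) \left(N + N\right) = \left(1 + N\right) 2 N = 2 N \left(1 + N\right)$)
$T{\left(10 \right)} I{\left(-7 \right)} - 65 = \left(7 + 10\right) 2 \left(-7\right) \left(1 - 7\right) - 65 = 17 \cdot 2 \left(-7\right) \left(-6\right) - 65 = 17 \cdot 84 - 65 = 1428 - 65 = 1363$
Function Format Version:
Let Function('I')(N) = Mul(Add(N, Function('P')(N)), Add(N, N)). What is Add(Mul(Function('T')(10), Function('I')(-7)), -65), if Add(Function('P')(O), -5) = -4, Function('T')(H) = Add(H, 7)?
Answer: 1363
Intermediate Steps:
Function('T')(H) = Add(7, H)
Function('P')(O) = 1 (Function('P')(O) = Add(5, -4) = 1)
Function('I')(N) = Mul(2, N, Add(1, N)) (Function('I')(N) = Mul(Add(N, 1), Add(N, N)) = Mul(Add(1, N), Mul(2, N)) = Mul(2, N, Add(1, N)))
Add(Mul(Function('T')(10), Function('I')(-7)), -65) = Add(Mul(Add(7, 10), Mul(2, -7, Add(1, -7))), -65) = Add(Mul(17, Mul(2, -7, -6)), -65) = Add(Mul(17, 84), -65) = Add(1428, -65) = 1363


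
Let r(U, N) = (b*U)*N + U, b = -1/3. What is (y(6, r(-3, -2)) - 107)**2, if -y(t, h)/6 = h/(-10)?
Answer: 12100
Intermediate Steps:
b = -1/3 (b = -1*1/3 = -1/3 ≈ -0.33333)
r(U, N) = U - N*U/3 (r(U, N) = (-U/3)*N + U = -N*U/3 + U = U - N*U/3)
y(t, h) = 3*h/5 (y(t, h) = -6*h/(-10) = -6*h*(-1)/10 = -(-3)*h/5 = 3*h/5)
(y(6, r(-3, -2)) - 107)**2 = (3*((1/3)*(-3)*(3 - 1*(-2)))/5 - 107)**2 = (3*((1/3)*(-3)*(3 + 2))/5 - 107)**2 = (3*((1/3)*(-3)*5)/5 - 107)**2 = ((3/5)*(-5) - 107)**2 = (-3 - 107)**2 = (-110)**2 = 12100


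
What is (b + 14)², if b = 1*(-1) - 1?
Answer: 144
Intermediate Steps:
b = -2 (b = -1 - 1 = -2)
(b + 14)² = (-2 + 14)² = 12² = 144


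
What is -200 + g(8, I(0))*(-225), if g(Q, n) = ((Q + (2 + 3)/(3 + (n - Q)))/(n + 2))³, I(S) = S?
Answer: -78775/8 ≈ -9846.9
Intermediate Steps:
g(Q, n) = (Q + 5/(3 + n - Q))³/(2 + n)³ (g(Q, n) = ((Q + 5/(3 + n - Q))/(2 + n))³ = (Q + 5/(3 + n - Q))³/(2 + n)³)
-200 + g(8, I(0))*(-225) = -200 + ((5 - 1*8² + 3*8 + 8*0)³/((2 + 0)³*(3 + 0 - 1*8)³))*(-225) = -200 + ((5 - 1*64 + 24 + 0)³/(2³*(3 + 0 - 8)³))*(-225) = -200 + ((⅛)*(5 - 64 + 24 + 0)³/(-5)³)*(-225) = -200 + ((⅛)*(-1/125)*(-35)³)*(-225) = -200 + ((⅛)*(-1/125)*(-42875))*(-225) = -200 + (343/8)*(-225) = -200 - 77175/8 = -78775/8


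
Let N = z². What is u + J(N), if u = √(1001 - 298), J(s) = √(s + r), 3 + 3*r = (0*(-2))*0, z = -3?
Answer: √703 + 2*√2 ≈ 29.343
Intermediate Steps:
r = -1 (r = -1 + ((0*(-2))*0)/3 = -1 + (0*0)/3 = -1 + (⅓)*0 = -1 + 0 = -1)
N = 9 (N = (-3)² = 9)
J(s) = √(-1 + s) (J(s) = √(s - 1) = √(-1 + s))
u = √703 ≈ 26.514
u + J(N) = √703 + √(-1 + 9) = √703 + √8 = √703 + 2*√2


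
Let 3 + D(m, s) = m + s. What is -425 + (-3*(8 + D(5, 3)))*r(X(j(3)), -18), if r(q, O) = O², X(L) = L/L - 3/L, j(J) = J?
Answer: -13061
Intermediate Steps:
D(m, s) = -3 + m + s (D(m, s) = -3 + (m + s) = -3 + m + s)
X(L) = 1 - 3/L
-425 + (-3*(8 + D(5, 3)))*r(X(j(3)), -18) = -425 - 3*(8 + (-3 + 5 + 3))*(-18)² = -425 - 3*(8 + 5)*324 = -425 - 3*13*324 = -425 - 39*324 = -425 - 12636 = -13061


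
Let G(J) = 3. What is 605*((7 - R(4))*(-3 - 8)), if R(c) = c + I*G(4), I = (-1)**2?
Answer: 0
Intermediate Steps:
I = 1
R(c) = 3 + c (R(c) = c + 1*3 = c + 3 = 3 + c)
605*((7 - R(4))*(-3 - 8)) = 605*((7 - (3 + 4))*(-3 - 8)) = 605*((7 - 1*7)*(-11)) = 605*((7 - 7)*(-11)) = 605*(0*(-11)) = 605*0 = 0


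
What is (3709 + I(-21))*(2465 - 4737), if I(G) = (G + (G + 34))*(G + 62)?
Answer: -7681632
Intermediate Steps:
I(G) = (34 + 2*G)*(62 + G) (I(G) = (G + (34 + G))*(62 + G) = (34 + 2*G)*(62 + G))
(3709 + I(-21))*(2465 - 4737) = (3709 + (2108 + 2*(-21)² + 158*(-21)))*(2465 - 4737) = (3709 + (2108 + 2*441 - 3318))*(-2272) = (3709 + (2108 + 882 - 3318))*(-2272) = (3709 - 328)*(-2272) = 3381*(-2272) = -7681632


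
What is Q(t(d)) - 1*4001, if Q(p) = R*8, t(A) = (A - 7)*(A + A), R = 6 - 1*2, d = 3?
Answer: -3969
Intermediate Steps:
R = 4 (R = 6 - 2 = 4)
t(A) = 2*A*(-7 + A) (t(A) = (-7 + A)*(2*A) = 2*A*(-7 + A))
Q(p) = 32 (Q(p) = 4*8 = 32)
Q(t(d)) - 1*4001 = 32 - 1*4001 = 32 - 4001 = -3969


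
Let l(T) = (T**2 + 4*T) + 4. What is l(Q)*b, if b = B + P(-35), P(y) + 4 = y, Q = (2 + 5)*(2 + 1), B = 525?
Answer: 257094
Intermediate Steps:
Q = 21 (Q = 7*3 = 21)
l(T) = 4 + T**2 + 4*T
P(y) = -4 + y
b = 486 (b = 525 + (-4 - 35) = 525 - 39 = 486)
l(Q)*b = (4 + 21**2 + 4*21)*486 = (4 + 441 + 84)*486 = 529*486 = 257094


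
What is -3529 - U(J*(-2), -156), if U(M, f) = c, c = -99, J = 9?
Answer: -3430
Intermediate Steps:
U(M, f) = -99
-3529 - U(J*(-2), -156) = -3529 - 1*(-99) = -3529 + 99 = -3430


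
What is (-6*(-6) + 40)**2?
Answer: 5776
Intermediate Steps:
(-6*(-6) + 40)**2 = (36 + 40)**2 = 76**2 = 5776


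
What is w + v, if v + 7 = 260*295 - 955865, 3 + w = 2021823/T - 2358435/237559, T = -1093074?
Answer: -76099349752019099/86556522122 ≈ -8.7919e+5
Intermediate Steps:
w = -1279084976115/86556522122 (w = -3 + (2021823/(-1093074) - 2358435/237559) = -3 + (2021823*(-1/1093074) - 2358435*1/237559) = -3 + (-673941/364358 - 2358435/237559) = -3 - 1019415409749/86556522122 = -1279084976115/86556522122 ≈ -14.777)
v = -879172 (v = -7 + (260*295 - 955865) = -7 + (76700 - 955865) = -7 - 879165 = -879172)
w + v = -1279084976115/86556522122 - 879172 = -76099349752019099/86556522122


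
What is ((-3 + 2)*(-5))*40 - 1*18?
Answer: 182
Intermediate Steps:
((-3 + 2)*(-5))*40 - 1*18 = -1*(-5)*40 - 18 = 5*40 - 18 = 200 - 18 = 182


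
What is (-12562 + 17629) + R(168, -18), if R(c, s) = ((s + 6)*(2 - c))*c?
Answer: 339723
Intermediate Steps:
R(c, s) = c*(2 - c)*(6 + s) (R(c, s) = ((6 + s)*(2 - c))*c = ((2 - c)*(6 + s))*c = c*(2 - c)*(6 + s))
(-12562 + 17629) + R(168, -18) = (-12562 + 17629) + 168*(12 - 6*168 + 2*(-18) - 1*168*(-18)) = 5067 + 168*(12 - 1008 - 36 + 3024) = 5067 + 168*1992 = 5067 + 334656 = 339723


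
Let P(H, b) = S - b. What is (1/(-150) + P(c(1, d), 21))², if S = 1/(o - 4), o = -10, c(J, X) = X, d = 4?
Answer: 122456356/275625 ≈ 444.29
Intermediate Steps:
S = -1/14 (S = 1/(-10 - 4) = 1/(-14) = -1/14 ≈ -0.071429)
P(H, b) = -1/14 - b
(1/(-150) + P(c(1, d), 21))² = (1/(-150) + (-1/14 - 1*21))² = (-1/150 + (-1/14 - 21))² = (-1/150 - 295/14)² = (-11066/525)² = 122456356/275625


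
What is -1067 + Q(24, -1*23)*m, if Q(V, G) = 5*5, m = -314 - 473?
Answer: -20742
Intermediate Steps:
m = -787
Q(V, G) = 25
-1067 + Q(24, -1*23)*m = -1067 + 25*(-787) = -1067 - 19675 = -20742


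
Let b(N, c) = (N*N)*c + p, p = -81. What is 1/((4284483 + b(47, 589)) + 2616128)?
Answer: 1/8201631 ≈ 1.2193e-7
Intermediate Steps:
b(N, c) = -81 + c*N² (b(N, c) = (N*N)*c - 81 = N²*c - 81 = c*N² - 81 = -81 + c*N²)
1/((4284483 + b(47, 589)) + 2616128) = 1/((4284483 + (-81 + 589*47²)) + 2616128) = 1/((4284483 + (-81 + 589*2209)) + 2616128) = 1/((4284483 + (-81 + 1301101)) + 2616128) = 1/((4284483 + 1301020) + 2616128) = 1/(5585503 + 2616128) = 1/8201631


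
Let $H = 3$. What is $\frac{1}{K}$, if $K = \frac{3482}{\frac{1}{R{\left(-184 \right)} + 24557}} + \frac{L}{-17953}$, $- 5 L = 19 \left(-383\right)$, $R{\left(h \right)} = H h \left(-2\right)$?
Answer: $\frac{89765}{8020646546253} \approx 1.1192 \cdot 10^{-8}$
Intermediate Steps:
$R{\left(h \right)} = - 6 h$ ($R{\left(h \right)} = 3 h \left(-2\right) = - 6 h$)
$L = \frac{7277}{5}$ ($L = - \frac{19 \left(-383\right)}{5} = \left(- \frac{1}{5}\right) \left(-7277\right) = \frac{7277}{5} \approx 1455.4$)
$K = \frac{8020646546253}{89765}$ ($K = \frac{3482}{\frac{1}{\left(-6\right) \left(-184\right) + 24557}} + \frac{7277}{5 \left(-17953\right)} = \frac{3482}{\frac{1}{1104 + 24557}} + \frac{7277}{5} \left(- \frac{1}{17953}\right) = \frac{3482}{\frac{1}{25661}} - \frac{7277}{89765} = 3482 \frac{1}{\frac{1}{25661}} - \frac{7277}{89765} = 3482 \cdot 25661 - \frac{7277}{89765} = 89351602 - \frac{7277}{89765} = \frac{8020646546253}{89765} \approx 8.9352 \cdot 10^{7}$)
$\frac{1}{K} = \frac{1}{\frac{8020646546253}{89765}} = \frac{89765}{8020646546253}$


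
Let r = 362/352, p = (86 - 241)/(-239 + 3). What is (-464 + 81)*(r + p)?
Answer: -6702117/10384 ≈ -645.43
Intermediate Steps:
p = 155/236 (p = -155/(-236) = -155*(-1/236) = 155/236 ≈ 0.65678)
r = 181/176 (r = 362*(1/352) = 181/176 ≈ 1.0284)
(-464 + 81)*(r + p) = (-464 + 81)*(181/176 + 155/236) = -383*17499/10384 = -6702117/10384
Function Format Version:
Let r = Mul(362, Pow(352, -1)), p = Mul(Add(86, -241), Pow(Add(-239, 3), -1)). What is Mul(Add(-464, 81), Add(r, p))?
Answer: Rational(-6702117, 10384) ≈ -645.43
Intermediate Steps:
p = Rational(155, 236) (p = Mul(-155, Pow(-236, -1)) = Mul(-155, Rational(-1, 236)) = Rational(155, 236) ≈ 0.65678)
r = Rational(181, 176) (r = Mul(362, Rational(1, 352)) = Rational(181, 176) ≈ 1.0284)
Mul(Add(-464, 81), Add(r, p)) = Mul(Add(-464, 81), Add(Rational(181, 176), Rational(155, 236))) = Mul(-383, Rational(17499, 10384)) = Rational(-6702117, 10384)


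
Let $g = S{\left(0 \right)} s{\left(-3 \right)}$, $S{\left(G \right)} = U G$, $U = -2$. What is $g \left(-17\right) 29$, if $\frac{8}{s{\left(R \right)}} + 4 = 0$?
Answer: $0$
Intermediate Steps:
$S{\left(G \right)} = - 2 G$
$s{\left(R \right)} = -2$ ($s{\left(R \right)} = \frac{8}{-4 + 0} = \frac{8}{-4} = 8 \left(- \frac{1}{4}\right) = -2$)
$g = 0$ ($g = \left(-2\right) 0 \left(-2\right) = 0 \left(-2\right) = 0$)
$g \left(-17\right) 29 = 0 \left(-17\right) 29 = 0 \cdot 29 = 0$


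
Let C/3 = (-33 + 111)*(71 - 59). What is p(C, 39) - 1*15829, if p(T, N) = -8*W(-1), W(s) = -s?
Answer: -15837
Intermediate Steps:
C = 2808 (C = 3*((-33 + 111)*(71 - 59)) = 3*(78*12) = 3*936 = 2808)
p(T, N) = -8 (p(T, N) = -(-8)*(-1) = -8*1 = -8)
p(C, 39) - 1*15829 = -8 - 1*15829 = -8 - 15829 = -15837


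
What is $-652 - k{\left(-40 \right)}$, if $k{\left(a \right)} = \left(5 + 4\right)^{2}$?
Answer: $-733$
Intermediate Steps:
$k{\left(a \right)} = 81$ ($k{\left(a \right)} = 9^{2} = 81$)
$-652 - k{\left(-40 \right)} = -652 - 81 = -733$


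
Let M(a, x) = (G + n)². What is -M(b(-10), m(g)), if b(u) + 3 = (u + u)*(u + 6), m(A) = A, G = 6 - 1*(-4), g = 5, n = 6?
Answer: -256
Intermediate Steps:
G = 10 (G = 6 + 4 = 10)
b(u) = -3 + 2*u*(6 + u) (b(u) = -3 + (u + u)*(u + 6) = -3 + (2*u)*(6 + u) = -3 + 2*u*(6 + u))
M(a, x) = 256 (M(a, x) = (10 + 6)² = 16² = 256)
-M(b(-10), m(g)) = -1*256 = -256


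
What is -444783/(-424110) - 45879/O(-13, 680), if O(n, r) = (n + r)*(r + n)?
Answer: 59473773799/62893957930 ≈ 0.94562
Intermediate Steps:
O(n, r) = (n + r)**2 (O(n, r) = (n + r)*(n + r) = (n + r)**2)
-444783/(-424110) - 45879/O(-13, 680) = -444783/(-424110) - 45879/(-13 + 680)**2 = -444783*(-1/424110) - 45879/(667**2) = 148261/141370 - 45879/444889 = 59473773799/62893957930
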